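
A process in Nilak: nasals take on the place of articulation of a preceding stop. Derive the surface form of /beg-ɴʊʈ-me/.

[begŋʊʈɳe]

/ɴ/ is a voiced uvular nasal. The preceding trigger /g/ is velar, so /ɴ/ must become velar as well.
A voiced velar nasal is [ŋ], so the surface segment is [ŋ].
The same rule applies at the second boundary: /m/ → [ɳ] next to /ʈ/.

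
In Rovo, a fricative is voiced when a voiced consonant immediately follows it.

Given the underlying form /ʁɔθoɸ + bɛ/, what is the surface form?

[ʁɔθoβbɛ]

/ɸ/ is a voiceless bilabial fricative. The following trigger /b/ is voiced, so /ɸ/ must become voiced as well.
The voiced bilabial fricative is [β], so /ɸ/ → [β].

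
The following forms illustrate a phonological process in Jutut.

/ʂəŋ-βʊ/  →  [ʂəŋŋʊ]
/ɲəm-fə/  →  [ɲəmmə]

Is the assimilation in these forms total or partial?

total assimilation

Underlying /β/ is realised as [ŋ] next to /ŋ/; /ŋ/ itself does not change.
The output [ŋ] is identical to the trigger /ŋ/ — every feature (place, manner, voicing) has been copied — so this is total assimilation.
The remaining alternation confirms this: /f/ → [m] after /m/ — in each case the output is a copy of the preceding consonant.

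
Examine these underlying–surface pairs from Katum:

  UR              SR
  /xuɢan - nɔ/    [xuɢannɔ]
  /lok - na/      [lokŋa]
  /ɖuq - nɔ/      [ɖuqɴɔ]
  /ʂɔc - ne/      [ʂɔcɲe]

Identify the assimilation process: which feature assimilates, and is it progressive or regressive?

Comparing underlying and surface forms, /n/ → [ŋ] is the alternation; the neighbouring /k/ is constant.
The change alveolar → velar matches the place of the preceding /k/, identifying this as place assimilation.
Manner and voice are unchanged, so the assimilation is partial, not total.
Checking the remaining alternations: /n/ → [ɴ] after /q/ (alveolar → uvular, matching uvular); /n/ → [ɲ] after /c/ (alveolar → palatal, matching palatal) — only place changes, and always toward the preceding segment.
Nothing changes in [xuɢannɔ]: there the adjacent consonants already agree in place (/n/ and /n/ are both alveolar), so this form is consistent with the same rule.
The trigger is the preceding segment, so the direction is progressive (perseverative).

progressive place assimilation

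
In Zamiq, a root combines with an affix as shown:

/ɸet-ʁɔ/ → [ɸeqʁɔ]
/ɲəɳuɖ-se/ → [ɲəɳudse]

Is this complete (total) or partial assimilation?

partial assimilation

Comparing underlying and surface forms, /t/ → [q] is the alternation; the neighbouring /ʁ/ is constant.
/t/ is alveolar while /ʁ/ is uvular; the output [q] is uvular, matching the trigger — so the feature that spreads is place.
Manner and voice are unchanged, so the assimilation is partial, not total.
Checking the remaining alternation: /ɖ/ → [d] before /s/ (retroflex → alveolar, matching alveolar) — only place changes, and always toward the following segment.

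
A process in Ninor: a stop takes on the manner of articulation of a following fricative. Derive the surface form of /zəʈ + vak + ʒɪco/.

[zəʂvaxʒɪco]

/ʈ/ is a voiceless retroflex stop. The following trigger /v/ is a fricative, so /ʈ/ must become a fricative as well.
A voiceless retroflex fricative is [ʂ], so the surface segment is [ʂ].
The same rule applies at the second boundary: /k/ → [x] next to /ʒ/.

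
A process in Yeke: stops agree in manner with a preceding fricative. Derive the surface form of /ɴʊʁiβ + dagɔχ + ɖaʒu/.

The rule targets /d/ (voiced alveolar stop), which sits after the trigger /β/ (fricative).
A voiced alveolar fricative is [z], so the surface segment is [z].
The same rule applies at the second boundary: /ɖ/ → [ʐ] next to /χ/.

[ɴʊʁiβzagɔχʐaʒu]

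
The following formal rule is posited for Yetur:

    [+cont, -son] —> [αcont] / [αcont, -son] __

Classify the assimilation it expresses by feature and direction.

The shared variable α links the value of [cont] on the target to that of the neighbouring obstruent. [cont] distinguishes stops from fricatives — a manner-of-articulation feature — so this is manner assimilation.
Since the environment is written before the underscore, the trigger precedes the target; the direction is progressive.

progressive manner assimilation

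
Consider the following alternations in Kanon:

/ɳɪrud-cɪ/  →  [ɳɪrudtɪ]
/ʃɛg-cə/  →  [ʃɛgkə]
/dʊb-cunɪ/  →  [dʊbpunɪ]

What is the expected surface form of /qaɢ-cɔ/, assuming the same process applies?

The data show progressive place assimilation: /c/ → [t] after /d/; /c/ → [k] after /g/; /c/ → [p] after /b/. In each pair only place changes, matching the preceding consonant, while manner and voice stay constant.
The rule targets /c/ (voiceless palatal stop), which sits after the trigger /ɢ/ (uvular).
The voiceless uvular stop is [q], so /c/ → [q].

[qaɢqɔ]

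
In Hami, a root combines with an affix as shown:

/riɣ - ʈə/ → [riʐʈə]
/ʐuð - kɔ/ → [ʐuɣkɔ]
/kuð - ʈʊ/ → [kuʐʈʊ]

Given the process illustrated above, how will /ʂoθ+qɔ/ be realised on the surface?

The data show regressive place assimilation: /ɣ/ → [ʐ] before /ʈ/; /ð/ → [ɣ] before /k/; /ð/ → [ʐ] before /ʈ/. In each pair only place changes, matching the following consonant, while manner and voice stay constant.
/θ/ is a voiceless dental fricative. The following trigger /q/ is uvular, so /θ/ must become uvular as well.
A voiceless uvular fricative is [χ], so the surface segment is [χ].

[ʂoχqɔ]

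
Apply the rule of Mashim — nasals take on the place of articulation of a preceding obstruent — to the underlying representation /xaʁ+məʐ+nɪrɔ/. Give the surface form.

/m/ is a voiced bilabial nasal. The preceding trigger /ʁ/ is uvular, so /m/ must become uvular as well.
Changing only its place to uvular gives [ɴ] — the voiced uvular nasal.
The same rule applies at the second boundary: /n/ → [ɳ] next to /ʐ/.

[xaʁɴəʐɳɪrɔ]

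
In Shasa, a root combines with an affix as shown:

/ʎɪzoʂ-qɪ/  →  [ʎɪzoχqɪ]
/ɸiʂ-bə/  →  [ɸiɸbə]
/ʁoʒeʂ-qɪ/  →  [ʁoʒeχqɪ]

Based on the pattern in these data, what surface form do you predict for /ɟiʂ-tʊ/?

[ɟistʊ]

The data show regressive place assimilation: /ʂ/ → [χ] before /q/; /ʂ/ → [ɸ] before /b/. In each pair only place changes, matching the following consonant, while manner and voice stay constant.
/ʂ/ is a voiceless retroflex fricative. The following trigger /t/ is alveolar, so /ʂ/ must become alveolar as well.
The voiceless alveolar fricative is [s], so /ʂ/ → [s].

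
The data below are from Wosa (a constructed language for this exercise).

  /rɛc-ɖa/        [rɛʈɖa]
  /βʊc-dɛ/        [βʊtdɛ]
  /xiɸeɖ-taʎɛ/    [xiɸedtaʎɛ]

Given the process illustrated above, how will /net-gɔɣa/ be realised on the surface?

The data show regressive place assimilation: /c/ → [ʈ] before /ɖ/; /c/ → [t] before /d/; /ɖ/ → [d] before /t/. In each pair only place changes, matching the following consonant, while manner and voice stay constant.
/t/ is a voiceless alveolar stop. The following trigger /g/ is velar, so /t/ must become velar as well.
Changing only its place to velar gives [k] — the voiceless velar stop.

[nekgɔɣa]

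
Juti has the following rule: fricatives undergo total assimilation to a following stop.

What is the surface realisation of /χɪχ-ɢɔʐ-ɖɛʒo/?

[χɪɢɢɔɖɖɛʒo]

/χ/ is the segment targeted by the rule; it sits immediately before /ɢ/, so it assimilates completely and surfaces as [ɢ].
At the second juncture, /ʐ/ likewise becomes [ɖ] adjacent to /ɖ/.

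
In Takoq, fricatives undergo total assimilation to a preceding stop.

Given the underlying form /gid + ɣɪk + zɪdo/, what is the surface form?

[giddɪkkɪdo]

/ɣ/ is the segment targeted by the rule; it sits immediately after /d/, so it assimilates completely and surfaces as [d].
At the second juncture, /z/ likewise becomes [k] adjacent to /k/.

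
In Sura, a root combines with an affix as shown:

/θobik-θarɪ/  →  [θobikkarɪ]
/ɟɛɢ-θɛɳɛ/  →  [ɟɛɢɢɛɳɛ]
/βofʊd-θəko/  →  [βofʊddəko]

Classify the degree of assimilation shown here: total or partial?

total assimilation

Comparing underlying and surface forms, /θ/ → [k] is the alternation; the neighbouring /k/ is constant.
The output [k] is identical to the trigger /k/ — every feature (place, manner, voicing) has been copied — so this is total assimilation.
The remaining alternations confirm this: /θ/ → [ɢ] after /ɢ/; /θ/ → [d] after /d/ — in each case the output is a copy of the preceding consonant.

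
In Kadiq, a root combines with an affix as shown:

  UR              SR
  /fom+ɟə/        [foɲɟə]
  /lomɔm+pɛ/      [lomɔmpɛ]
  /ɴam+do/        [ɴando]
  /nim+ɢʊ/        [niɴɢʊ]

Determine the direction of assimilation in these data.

Comparing underlying and surface forms, /m/ → [ɲ] is the alternation; the neighbouring /ɟ/ is constant.
The change bilabial → palatal matches the place of the following /ɟ/, identifying this as place assimilation.
The other alternating forms pattern the same way: /m/ → [n] before /d/ (bilabial → alveolar, matching alveolar); /m/ → [ɴ] before /ɢ/ (bilabial → uvular, matching uvular) — only place changes, and always toward the following segment.
Nothing changes in [lomɔmpɛ]: there the adjacent consonants already agree in place (/m/ and /p/ are both bilabial), so this form is consistent with the same rule.
Since the segment that changes precedes the conditioning segment, the assimilation is regressive.

regressive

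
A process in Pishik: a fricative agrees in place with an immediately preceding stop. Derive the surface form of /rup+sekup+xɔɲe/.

The rule targets /s/ (voiceless alveolar fricative), which sits after the trigger /p/ (bilabial).
A voiceless bilabial fricative is [ɸ], so the surface segment is [ɸ].
The same rule applies at the second boundary: /x/ → [ɸ] next to /p/.

[rupɸekupɸɔɲe]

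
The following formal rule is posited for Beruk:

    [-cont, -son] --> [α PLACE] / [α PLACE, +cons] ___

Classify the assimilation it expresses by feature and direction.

progressive place assimilation

The shared variable α links the value of the place features (abbreviated [PLACE]) on the target to the same value on the neighbouring segment, so place is the feature that assimilates.
The conditioning segment sits to the left of the focus bar, meaning the trigger precedes the segment that changes — progressive assimilation.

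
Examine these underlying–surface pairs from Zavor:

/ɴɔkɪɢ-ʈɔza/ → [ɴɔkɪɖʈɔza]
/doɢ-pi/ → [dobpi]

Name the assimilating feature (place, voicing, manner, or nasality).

Underlying /ɢ/ is realised as [ɖ] next to /ʈ/; /ʈ/ itself does not change.
The change uvular → retroflex matches the place of the following /ʈ/, identifying this as place assimilation.
The same holds elsewhere in the data: /ɢ/ → [b] before /p/ (uvular → bilabial, matching bilabial) — only place changes, and always toward the following segment.

place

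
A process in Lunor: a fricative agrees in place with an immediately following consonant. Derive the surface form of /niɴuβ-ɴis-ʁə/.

The rule targets /β/ (voiced bilabial fricative), which sits before the trigger /ɴ/ (uvular).
Changing only its place to uvular gives [ʁ] — the voiced uvular fricative.
The same rule applies at the second boundary: /s/ → [χ] next to /ʁ/.

[niɴuʁɴiχʁə]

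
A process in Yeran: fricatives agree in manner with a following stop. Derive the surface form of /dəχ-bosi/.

/χ/ is a voiceless uvular fricative. The following trigger /b/ is a stop, so /χ/ must become a stop as well.
Changing only its manner to stop gives [q] — the voiceless uvular stop.

[dəqbosi]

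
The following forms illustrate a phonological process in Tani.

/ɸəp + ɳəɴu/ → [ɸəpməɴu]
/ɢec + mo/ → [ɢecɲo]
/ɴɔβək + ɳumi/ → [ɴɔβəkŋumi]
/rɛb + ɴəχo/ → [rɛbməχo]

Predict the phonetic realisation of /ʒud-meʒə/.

The data show progressive place assimilation: /ɳ/ → [m] after /p/; /m/ → [ɲ] after /c/; /ɳ/ → [ŋ] after /k/; /ɴ/ → [m] after /b/. In each pair only place changes, matching the preceding consonant, while manner and voice stay constant.
The rule targets /m/ (voiced bilabial nasal), which sits after the trigger /d/ (alveolar).
A voiced alveolar nasal is [n], so the surface segment is [n].

[ʒudneʒə]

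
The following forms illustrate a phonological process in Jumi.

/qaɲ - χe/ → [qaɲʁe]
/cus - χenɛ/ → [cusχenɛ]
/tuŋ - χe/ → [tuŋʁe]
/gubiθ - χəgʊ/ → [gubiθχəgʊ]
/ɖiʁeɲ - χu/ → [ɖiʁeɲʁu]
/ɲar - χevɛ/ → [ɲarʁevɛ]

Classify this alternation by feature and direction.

The segment that alternates is /χ/, which surfaces as [ʁ] when adjacent to /ɲ/.
/χ/ is voiceless while /ɲ/ is voiced; the output [ʁ] is voiced, matching the trigger — so the feature that spreads is voicing.
Place and manner are unchanged, so the assimilation is partial, not total.
The same holds elsewhere in the data: /χ/ → [ʁ] after /ŋ/ (voiceless → voiced, matching voiced); /χ/ → [ʁ] after /r/ (voiceless → voiced, matching voiced) — only voicing changes, and always toward the preceding segment.
Nothing changes in [cusχenɛ], [gubiθχəgʊ]: there the adjacent consonants already agree in voicing (/χ/ and /s/ are both voiceless; /χ/ and /θ/ are both voiceless), so these forms are consistent with the same rule.
The trigger is the preceding segment, so the direction is progressive (perseverative).

progressive voicing assimilation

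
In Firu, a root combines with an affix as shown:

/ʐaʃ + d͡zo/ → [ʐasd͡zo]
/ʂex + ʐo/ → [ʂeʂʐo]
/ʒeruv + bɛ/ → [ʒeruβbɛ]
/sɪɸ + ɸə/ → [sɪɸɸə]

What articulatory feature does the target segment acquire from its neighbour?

Underlying /ʃ/ is realised as [s] next to /d͡z/; /d͡z/ itself does not change.
/ʃ/ is postalveolar while /d͡z/ is alveolar; the output [s] is alveolar, matching the trigger — so the feature that spreads is place.
Checking the remaining alternations: /x/ → [ʂ] before /ʐ/ (velar → retroflex, matching retroflex); /v/ → [β] before /b/ (labiodental → bilabial, matching bilabial) — only place changes, and always toward the following segment.
Nothing changes in [sɪɸɸə]: there the adjacent consonants already agree in place (/ɸ/ and /ɸ/ are both bilabial), so this form is consistent with the same rule.

place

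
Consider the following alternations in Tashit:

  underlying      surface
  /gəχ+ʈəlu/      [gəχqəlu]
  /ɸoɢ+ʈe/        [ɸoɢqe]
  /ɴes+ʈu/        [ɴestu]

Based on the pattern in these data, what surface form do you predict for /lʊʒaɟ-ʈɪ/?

[lʊʒaɟcɪ]

The data show progressive place assimilation: /ʈ/ → [q] after /χ/; /ʈ/ → [q] after /ɢ/; /ʈ/ → [t] after /s/. In each pair only place changes, matching the preceding consonant, while manner and voice stay constant.
/ʈ/ is a voiceless retroflex stop. The preceding trigger /ɟ/ is palatal, so /ʈ/ must become palatal as well.
The voiceless palatal stop is [c], so /ʈ/ → [c].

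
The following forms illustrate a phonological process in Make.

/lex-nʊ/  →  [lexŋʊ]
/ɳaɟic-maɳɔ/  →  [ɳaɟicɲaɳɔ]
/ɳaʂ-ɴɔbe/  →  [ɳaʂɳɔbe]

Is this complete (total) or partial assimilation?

Underlying /n/ is realised as [ŋ] next to /x/; /x/ itself does not change.
The change alveolar → velar matches the place of the preceding /x/, identifying this as place assimilation.
Manner and voice are unchanged, so the assimilation is partial, not total.
Checking the remaining alternations: /m/ → [ɲ] after /c/ (bilabial → palatal, matching palatal); /ɴ/ → [ɳ] after /ʂ/ (uvular → retroflex, matching retroflex) — only place changes, and always toward the preceding segment.

partial assimilation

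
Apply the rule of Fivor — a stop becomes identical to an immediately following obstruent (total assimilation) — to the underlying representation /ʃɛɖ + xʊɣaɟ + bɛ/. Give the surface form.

[ʃɛxxʊɣabbɛ]

/ɖ/ is the segment targeted by the rule; it sits immediately before /x/, so it assimilates completely and surfaces as [x].
At the second juncture, /ɟ/ likewise becomes [b] adjacent to /b/.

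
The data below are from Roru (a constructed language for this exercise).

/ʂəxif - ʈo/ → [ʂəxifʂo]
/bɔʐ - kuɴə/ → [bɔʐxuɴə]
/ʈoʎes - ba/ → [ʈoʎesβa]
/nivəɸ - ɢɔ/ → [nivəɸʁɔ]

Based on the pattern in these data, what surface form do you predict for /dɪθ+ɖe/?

[dɪθʐe]

The data show progressive manner assimilation: /ʈ/ → [ʂ] after /f/; /k/ → [x] after /ʐ/; /b/ → [β] after /s/; /ɢ/ → [ʁ] after /ɸ/. In each pair only manner changes, matching the preceding consonant, while place and voice stay constant.
The rule targets /ɖ/ (voiced retroflex stop), which sits after the trigger /θ/ (fricative).
The voiced retroflex fricative is [ʐ], so /ɖ/ → [ʐ].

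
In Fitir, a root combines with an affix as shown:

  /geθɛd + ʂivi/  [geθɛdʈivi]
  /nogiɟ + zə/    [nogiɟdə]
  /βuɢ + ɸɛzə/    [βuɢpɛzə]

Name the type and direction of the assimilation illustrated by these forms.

Comparing underlying and surface forms, /ʂ/ → [ʈ] is the alternation; the neighbouring /d/ is constant.
/ʂ/ is a fricative while /d/ is a stop; the output [ʈ] is a stop, matching the trigger — so the feature that spreads is manner.
Place and voice are unchanged, so the assimilation is partial, not total.
The other alternating forms pattern the same way: /z/ → [d] after /ɟ/ (fricative → stop, matching a stop); /ɸ/ → [p] after /ɢ/ (fricative → stop, matching a stop) — only manner changes, and always toward the preceding segment.
The trigger is the preceding segment, so the direction is progressive (perseverative).

progressive manner assimilation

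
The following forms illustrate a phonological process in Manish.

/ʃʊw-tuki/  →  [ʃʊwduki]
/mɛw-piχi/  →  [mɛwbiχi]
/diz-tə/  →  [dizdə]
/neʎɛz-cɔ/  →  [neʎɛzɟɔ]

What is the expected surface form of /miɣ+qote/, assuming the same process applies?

[miɣɢote]

The data show progressive voicing assimilation: /t/ → [d] after /w/; /p/ → [b] after /w/; /t/ → [d] after /z/; /c/ → [ɟ] after /z/. In each pair only voicing changes, matching the preceding consonant, while place and manner stay constant.
The rule targets /q/ (voiceless uvular stop), which sits after the trigger /ɣ/ (voiced).
Changing only its voicing to voiced gives [ɢ] — the voiced uvular stop.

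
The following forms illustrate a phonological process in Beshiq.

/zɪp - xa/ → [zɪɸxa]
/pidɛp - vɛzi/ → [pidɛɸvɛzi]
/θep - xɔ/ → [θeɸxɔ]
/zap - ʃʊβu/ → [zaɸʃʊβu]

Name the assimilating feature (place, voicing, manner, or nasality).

Comparing underlying and surface forms, /p/ → [ɸ] is the alternation; the neighbouring /x/ is constant.
The change stop → fricative matches the manner of the following /x/, identifying this as manner assimilation.
The same holds elsewhere in the data: /p/ → [ɸ] before /v/ (stop → fricative, matching a fricative); /p/ → [ɸ] before /ʃ/ (stop → fricative, matching a fricative) — only manner changes, and always toward the following segment.

manner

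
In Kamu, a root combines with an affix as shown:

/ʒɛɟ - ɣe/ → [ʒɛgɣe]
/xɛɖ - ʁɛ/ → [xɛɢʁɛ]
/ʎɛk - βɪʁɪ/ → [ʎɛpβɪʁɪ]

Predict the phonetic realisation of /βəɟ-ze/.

[βədze]

The data show regressive place assimilation: /ɟ/ → [g] before /ɣ/; /ɖ/ → [ɢ] before /ʁ/; /k/ → [p] before /β/. In each pair only place changes, matching the following consonant, while manner and voice stay constant.
The rule targets /ɟ/ (voiced palatal stop), which sits before the trigger /z/ (alveolar).
A voiced alveolar stop is [d], so the surface segment is [d].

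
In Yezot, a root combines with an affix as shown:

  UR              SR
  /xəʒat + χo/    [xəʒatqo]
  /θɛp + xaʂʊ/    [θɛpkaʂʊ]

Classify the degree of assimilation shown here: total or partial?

partial assimilation

Underlying /χ/ is realised as [q] next to /t/; /t/ itself does not change.
The change fricative → stop matches the manner of the preceding /t/, identifying this as manner assimilation.
Place and voice are unchanged, so the assimilation is partial, not total.
The same holds elsewhere in the data: /x/ → [k] after /p/ (fricative → stop, matching a stop) — only manner changes, and always toward the preceding segment.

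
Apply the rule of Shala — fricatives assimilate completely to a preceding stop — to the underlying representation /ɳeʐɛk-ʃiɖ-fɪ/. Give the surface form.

[ɳeʐɛkkiɖɖɪ]

/ʃ/ is the segment targeted by the rule; it sits immediately after /k/, so it assimilates completely and surfaces as [k].
The same rule applies at the second boundary: /f/ → [ɖ] next to /ɖ/.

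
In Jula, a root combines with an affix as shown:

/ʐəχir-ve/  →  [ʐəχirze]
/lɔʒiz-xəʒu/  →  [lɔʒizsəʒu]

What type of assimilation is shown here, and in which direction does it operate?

progressive place assimilation

The segment that alternates is /v/, which surfaces as [z] when adjacent to /r/.
The change labiodental → alveolar matches the place of the preceding /r/, identifying this as place assimilation.
Manner and voice are unchanged, so the assimilation is partial, not total.
The same holds elsewhere in the data: /x/ → [s] after /z/ (velar → alveolar, matching alveolar) — only place changes, and always toward the preceding segment.
Since the segment that changes follows the conditioning segment, the assimilation is progressive.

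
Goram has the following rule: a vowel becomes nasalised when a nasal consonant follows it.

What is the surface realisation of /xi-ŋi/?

[xĩŋi]

/i/ sits next to the nasal /ŋ/ and is therefore nasalised to [ĩ].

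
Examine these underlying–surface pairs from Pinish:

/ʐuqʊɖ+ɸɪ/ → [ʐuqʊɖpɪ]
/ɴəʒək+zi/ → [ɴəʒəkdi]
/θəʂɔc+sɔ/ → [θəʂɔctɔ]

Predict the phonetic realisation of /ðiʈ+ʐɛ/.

[ðiʈɖɛ]

The data show progressive manner assimilation: /ɸ/ → [p] after /ɖ/; /z/ → [d] after /k/; /s/ → [t] after /c/. In each pair only manner changes, matching the preceding consonant, while place and voice stay constant.
/ʐ/ is a voiced retroflex fricative. The preceding trigger /ʈ/ is a stop, so /ʐ/ must become a stop as well.
A voiced retroflex stop is [ɖ], so the surface segment is [ɖ].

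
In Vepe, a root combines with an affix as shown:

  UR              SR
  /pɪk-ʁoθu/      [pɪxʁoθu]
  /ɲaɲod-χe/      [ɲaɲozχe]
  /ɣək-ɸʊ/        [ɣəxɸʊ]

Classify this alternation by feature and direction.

regressive manner assimilation

Comparing underlying and surface forms, /k/ → [x] is the alternation; the neighbouring /ʁ/ is constant.
/k/ is a stop while /ʁ/ is a fricative; the output [x] is a fricative, matching the trigger — so the feature that spreads is manner.
Place and voice are unchanged, so the assimilation is partial, not total.
The other alternating forms pattern the same way: /d/ → [z] before /χ/ (stop → fricative, matching a fricative); /k/ → [x] before /ɸ/ (stop → fricative, matching a fricative) — only manner changes, and always toward the following segment.
The trigger is the following segment, so the direction is regressive (anticipatory).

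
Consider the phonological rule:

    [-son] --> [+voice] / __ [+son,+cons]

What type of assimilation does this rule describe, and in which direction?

regressive voicing assimilation

The structural change is [+voice], and the conditioning segment [+son,+cons] (a sonorant consonant) is itself voiced, so the target comes to share the voicing of its neighbour — voicing assimilation.
Since the environment is written after the underscore, the trigger follows the target; the direction is regressive.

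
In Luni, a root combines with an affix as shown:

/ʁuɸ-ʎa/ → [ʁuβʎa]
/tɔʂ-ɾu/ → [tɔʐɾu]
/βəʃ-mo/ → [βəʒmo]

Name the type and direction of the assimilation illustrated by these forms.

regressive voicing assimilation

Comparing underlying and surface forms, /ɸ/ → [β] is the alternation; the neighbouring /ʎ/ is constant.
/ɸ/ is voiceless while /ʎ/ is voiced; the output [β] is voiced, matching the trigger — so the feature that spreads is voicing.
Place and manner are unchanged, so the assimilation is partial, not total.
Checking the remaining alternations: /ʂ/ → [ʐ] before /ɾ/ (voiceless → voiced, matching voiced); /ʃ/ → [ʒ] before /m/ (voiceless → voiced, matching voiced) — only voicing changes, and always toward the following segment.
The trigger is the following segment, so the direction is regressive (anticipatory).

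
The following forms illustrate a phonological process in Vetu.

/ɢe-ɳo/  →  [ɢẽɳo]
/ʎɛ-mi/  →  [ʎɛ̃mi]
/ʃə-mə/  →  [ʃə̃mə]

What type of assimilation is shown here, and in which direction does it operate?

regressive nasality assimilation (vowel nasalisation)

The vowel /e/ surfaces as nasalised [ẽ] next to the following nasal /ɳ/ — it has acquired the [+nasal] feature of its neighbour.
The other forms show the same pattern: /ɛ/ → [ɛ̃] before /m/; /ə/ → [ə̃] before /m/ — each time a vowel is nasalised next to a following nasal.
Because the conditioning nasal is to the right of the vowel that changes, the process is regressive (anticipatory).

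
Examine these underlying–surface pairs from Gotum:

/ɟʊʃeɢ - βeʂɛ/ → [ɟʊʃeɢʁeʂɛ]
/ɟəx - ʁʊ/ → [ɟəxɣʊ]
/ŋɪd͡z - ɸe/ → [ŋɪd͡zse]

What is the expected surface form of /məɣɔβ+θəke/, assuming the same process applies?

The data show progressive place assimilation: /β/ → [ʁ] after /ɢ/; /ʁ/ → [ɣ] after /x/; /ɸ/ → [s] after /d͡z/. In each pair only place changes, matching the preceding consonant, while manner and voice stay constant.
/θ/ is a voiceless dental fricative. The preceding trigger /β/ is bilabial, so /θ/ must become bilabial as well.
A voiceless bilabial fricative is [ɸ], so the surface segment is [ɸ].

[məɣɔβɸəke]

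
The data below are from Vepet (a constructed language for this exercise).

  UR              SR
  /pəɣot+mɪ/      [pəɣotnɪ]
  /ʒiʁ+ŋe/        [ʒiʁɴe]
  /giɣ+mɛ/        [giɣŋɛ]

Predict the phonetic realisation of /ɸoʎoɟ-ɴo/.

The data show progressive place assimilation: /m/ → [n] after /t/; /ŋ/ → [ɴ] after /ʁ/; /m/ → [ŋ] after /ɣ/. In each pair only place changes, matching the preceding consonant, while manner and voice stay constant.
The rule targets /ɴ/ (voiced uvular nasal), which sits after the trigger /ɟ/ (palatal).
Changing only its place to palatal gives [ɲ] — the voiced palatal nasal.

[ɸoʎoɟɲo]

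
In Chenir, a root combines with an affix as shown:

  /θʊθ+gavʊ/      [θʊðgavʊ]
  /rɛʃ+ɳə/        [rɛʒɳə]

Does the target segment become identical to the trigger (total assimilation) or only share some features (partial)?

partial assimilation

Underlying /θ/ is realised as [ð] next to /g/; /g/ itself does not change.
The change voiceless → voiced matches the voicing of the following /g/, identifying this as voicing assimilation.
Place and manner are unchanged, so the assimilation is partial, not total.
The other alternating form patterns the same way: /ʃ/ → [ʒ] before /ɳ/ (voiceless → voiced, matching voiced) — only voicing changes, and always toward the following segment.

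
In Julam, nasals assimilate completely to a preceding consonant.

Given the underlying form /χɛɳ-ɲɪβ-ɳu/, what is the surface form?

/ɲ/ is the segment targeted by the rule; it sits immediately after /ɳ/, so it assimilates completely and surfaces as [ɳ].
The same rule applies at the second boundary: /ɳ/ → [β] next to /β/.

[χɛɳɳɪββu]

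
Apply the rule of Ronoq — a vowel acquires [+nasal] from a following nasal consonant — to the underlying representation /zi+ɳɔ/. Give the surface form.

[zĩɳɔ]

/i/ sits next to the nasal /ɳ/ and is therefore nasalised to [ĩ].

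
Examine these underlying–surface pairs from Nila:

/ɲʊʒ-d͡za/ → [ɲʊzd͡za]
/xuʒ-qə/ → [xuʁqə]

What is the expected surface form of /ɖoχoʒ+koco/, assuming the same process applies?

The data show regressive place assimilation: /ʒ/ → [z] before /d͡z/; /ʒ/ → [ʁ] before /q/. In each pair only place changes, matching the following consonant, while manner and voice stay constant.
/ʒ/ is a voiced postalveolar fricative. The following trigger /k/ is velar, so /ʒ/ must become velar as well.
The voiced velar fricative is [ɣ], so /ʒ/ → [ɣ].

[ɖoχoɣkoco]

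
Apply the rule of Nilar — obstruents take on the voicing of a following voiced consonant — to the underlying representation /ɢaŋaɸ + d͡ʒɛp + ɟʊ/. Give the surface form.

[ɢaŋaβd͡ʒɛbɟʊ]

/ɸ/ is a voiceless bilabial fricative. The following trigger /d͡ʒ/ is voiced, so /ɸ/ must become voiced as well.
A voiced bilabial fricative is [β], so the surface segment is [β].
At the second juncture, /p/ likewise becomes [b] adjacent to /ɟ/.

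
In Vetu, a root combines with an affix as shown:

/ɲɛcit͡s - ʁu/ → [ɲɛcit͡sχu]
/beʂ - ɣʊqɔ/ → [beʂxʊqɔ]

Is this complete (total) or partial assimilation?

Underlying /ʁ/ is realised as [χ] next to /t͡s/; /t͡s/ itself does not change.
The change voiced → voiceless matches the voicing of the preceding /t͡s/, identifying this as voicing assimilation.
Place and manner are unchanged, so the assimilation is partial, not total.
The same holds elsewhere in the data: /ɣ/ → [x] after /ʂ/ (voiced → voiceless, matching voiceless) — only voicing changes, and always toward the preceding segment.

partial assimilation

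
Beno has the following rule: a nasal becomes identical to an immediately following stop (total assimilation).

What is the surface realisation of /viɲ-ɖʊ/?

/ɲ/ is the segment targeted by the rule; it sits immediately before /ɖ/, so it assimilates completely and surfaces as [ɖ].

[viɖɖʊ]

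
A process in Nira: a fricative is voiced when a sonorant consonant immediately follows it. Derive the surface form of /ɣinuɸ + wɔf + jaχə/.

The rule targets /ɸ/ (voiceless bilabial fricative), which sits before the trigger /w/ (voiced).
A voiced bilabial fricative is [β], so the surface segment is [β].
At the second juncture, /f/ likewise becomes [v] adjacent to /j/.

[ɣinuβwɔvjaχə]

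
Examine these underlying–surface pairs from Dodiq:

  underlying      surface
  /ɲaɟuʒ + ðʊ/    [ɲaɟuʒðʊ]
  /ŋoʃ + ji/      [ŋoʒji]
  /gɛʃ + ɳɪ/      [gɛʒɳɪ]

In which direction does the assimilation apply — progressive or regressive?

regressive

Underlying /ʃ/ is realised as [ʒ] next to /j/; /j/ itself does not change.
The change voiceless → voiced matches the voicing of the following /j/, identifying this as voicing assimilation.
The other alternating form patterns the same way: /ʃ/ → [ʒ] before /ɳ/ (voiceless → voiced, matching voiced) — only voicing changes, and always toward the following segment.
No alternation appears in [ɲaɟuʒðʊ]: there the adjacent consonants already agree in voicing (/ʒ/ and /ð/ are both voiced), so this form is consistent with the same rule.
The trigger is the following segment, so the direction is regressive (anticipatory).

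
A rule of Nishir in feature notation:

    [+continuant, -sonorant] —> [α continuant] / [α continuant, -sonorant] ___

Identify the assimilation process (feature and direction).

progressive manner assimilation

The rule copies [continuant] (continuancy) from the environment onto the target fricatives; since [±continuant] encodes the stop/fricative manner contrast, the assimilating dimension is manner.
Since the environment is written before the underscore, the trigger precedes the target; the direction is progressive.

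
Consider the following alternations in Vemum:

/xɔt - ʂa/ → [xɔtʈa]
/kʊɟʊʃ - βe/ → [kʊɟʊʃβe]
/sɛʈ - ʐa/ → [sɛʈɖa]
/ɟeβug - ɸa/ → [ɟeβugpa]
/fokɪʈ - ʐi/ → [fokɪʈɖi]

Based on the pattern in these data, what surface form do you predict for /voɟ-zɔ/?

The data show progressive manner assimilation: /ʂ/ → [ʈ] after /t/; /ʐ/ → [ɖ] after /ʈ/; /ɸ/ → [p] after /g/. In each pair only manner changes, matching the preceding consonant, while place and voice stay constant.
Nothing changes in [kʊɟʊʃβe]: there the adjacent consonants already agree in manner (/β/ and /ʃ/ are both fricatives), so this form is consistent with the same rule.
The rule targets /z/ (voiced alveolar fricative), which sits after the trigger /ɟ/ (stop).
Changing only its manner to stop gives [d] — the voiced alveolar stop.

[voɟdɔ]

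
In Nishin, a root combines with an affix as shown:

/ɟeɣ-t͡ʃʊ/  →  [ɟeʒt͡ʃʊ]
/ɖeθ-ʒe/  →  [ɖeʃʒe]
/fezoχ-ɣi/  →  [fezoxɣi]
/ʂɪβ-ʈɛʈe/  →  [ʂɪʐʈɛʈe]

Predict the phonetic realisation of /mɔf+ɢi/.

The data show regressive place assimilation: /ɣ/ → [ʒ] before /t͡ʃ/; /θ/ → [ʃ] before /ʒ/; /χ/ → [x] before /ɣ/; /β/ → [ʐ] before /ʈ/. In each pair only place changes, matching the following consonant, while manner and voice stay constant.
The rule targets /f/ (voiceless labiodental fricative), which sits before the trigger /ɢ/ (uvular).
The voiceless uvular fricative is [χ], so /f/ → [χ].

[mɔχɢi]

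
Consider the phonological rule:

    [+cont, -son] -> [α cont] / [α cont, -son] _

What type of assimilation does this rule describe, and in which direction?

The rule copies [cont] (continuancy) from the environment onto the target fricatives; since [±cont] encodes the stop/fricative manner contrast, the assimilating dimension is manner.
The conditioning segment sits to the left of the focus bar, meaning the trigger precedes the segment that changes — progressive assimilation.

progressive manner assimilation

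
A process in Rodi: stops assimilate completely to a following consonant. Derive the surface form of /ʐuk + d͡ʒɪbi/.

[ʐud͡ʒd͡ʒɪbi]

/k/ is the segment targeted by the rule; it sits immediately before /d͡ʒ/, so it assimilates completely and surfaces as [d͡ʒ].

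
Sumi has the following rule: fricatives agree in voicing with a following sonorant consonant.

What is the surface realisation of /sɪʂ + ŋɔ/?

/ʂ/ is a voiceless retroflex fricative. The following trigger /ŋ/ is voiced, so /ʂ/ must become voiced as well.
The voiced retroflex fricative is [ʐ], so /ʂ/ → [ʐ].

[sɪʐŋɔ]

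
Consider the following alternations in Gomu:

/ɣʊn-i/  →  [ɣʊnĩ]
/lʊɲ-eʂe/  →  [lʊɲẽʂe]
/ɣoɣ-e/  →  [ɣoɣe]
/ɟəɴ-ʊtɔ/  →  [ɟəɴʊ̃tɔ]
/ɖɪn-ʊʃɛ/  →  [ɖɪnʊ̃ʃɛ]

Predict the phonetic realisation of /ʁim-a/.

[ʁimã]

The data show progressive nasality assimilation (vowel nasalisation): /i/ → [ĩ] after /n/; /e/ → [ẽ] after /ɲ/; /ʊ/ → [ʊ̃] after /ɴ/; /ʊ/ → [ʊ̃] after /n/ — a vowel is nasalised by an immediately preceding nasal consonant.
No change occurs in [ɣoɣe] because the vowel at the boundary is adjacent to an oral consonant, not a nasal (/e/ next to /ɣ/).
The vowel /a/ is adjacent to the preceding nasal /m/, so it acquires [+nasal] and surfaces as [ã].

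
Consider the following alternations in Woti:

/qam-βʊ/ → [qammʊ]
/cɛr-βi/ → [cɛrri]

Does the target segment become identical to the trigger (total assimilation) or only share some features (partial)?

The segment that alternates is /β/, which surfaces as [r] when adjacent to /r/.
The output [r] is identical to the trigger /r/ — every feature (place, manner, voicing) has been copied — so this is total assimilation.
The other form behaves the same way: /β/ → [m] after /m/ — in each case the output is a copy of the preceding consonant.

total assimilation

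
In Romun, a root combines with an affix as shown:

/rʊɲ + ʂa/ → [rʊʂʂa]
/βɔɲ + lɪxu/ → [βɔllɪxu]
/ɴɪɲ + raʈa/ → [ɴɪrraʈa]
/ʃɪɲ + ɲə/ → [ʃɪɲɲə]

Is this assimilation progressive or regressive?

Comparing underlying and surface forms, /ɲ/ → [ʂ] is the alternation; the neighbouring /ʂ/ is constant.
The output [ʂ] is identical to the trigger /ʂ/ — every feature (place, manner, voicing) has been copied — so this is total assimilation.
The other forms behave the same way: /ɲ/ → [l] before /l/; /ɲ/ → [r] before /r/ — in each case the output is a copy of the following consonant.
In [ʃɪɲɲə] the two consonants at the boundary are already identical (/ɲ/ + /ɲ/), so the rule applies vacuously and nothing changes.
The trigger is the following segment, so the direction is regressive (anticipatory).

regressive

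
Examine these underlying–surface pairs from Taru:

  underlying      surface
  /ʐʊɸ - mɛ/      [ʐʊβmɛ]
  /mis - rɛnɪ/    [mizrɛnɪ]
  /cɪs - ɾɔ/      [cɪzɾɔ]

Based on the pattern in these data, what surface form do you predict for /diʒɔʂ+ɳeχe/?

[diʒɔʐɳeχe]

The data show regressive voicing assimilation: /ɸ/ → [β] before /m/; /s/ → [z] before /r/; /s/ → [z] before /ɾ/. In each pair only voicing changes, matching the following consonant, while place and manner stay constant.
The rule targets /ʂ/ (voiceless retroflex fricative), which sits before the trigger /ɳ/ (voiced).
Changing only its voicing to voiced gives [ʐ] — the voiced retroflex fricative.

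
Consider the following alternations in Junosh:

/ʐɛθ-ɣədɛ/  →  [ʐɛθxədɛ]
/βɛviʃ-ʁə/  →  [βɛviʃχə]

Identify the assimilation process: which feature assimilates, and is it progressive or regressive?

Underlying /ɣ/ is realised as [x] next to /θ/; /θ/ itself does not change.
The change voiced → voiceless matches the voicing of the preceding /θ/, identifying this as voicing assimilation.
Place and manner are unchanged, so the assimilation is partial, not total.
The other alternating form patterns the same way: /ʁ/ → [χ] after /ʃ/ (voiced → voiceless, matching voiceless) — only voicing changes, and always toward the preceding segment.
Since the segment that changes follows the conditioning segment, the assimilation is progressive.

progressive voicing assimilation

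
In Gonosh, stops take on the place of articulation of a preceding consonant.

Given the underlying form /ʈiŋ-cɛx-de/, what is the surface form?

[ʈiŋkɛxge]

The rule targets /c/ (voiceless palatal stop), which sits after the trigger /ŋ/ (velar).
The voiceless velar stop is [k], so /c/ → [k].
At the second juncture, /d/ likewise becomes [g] adjacent to /x/.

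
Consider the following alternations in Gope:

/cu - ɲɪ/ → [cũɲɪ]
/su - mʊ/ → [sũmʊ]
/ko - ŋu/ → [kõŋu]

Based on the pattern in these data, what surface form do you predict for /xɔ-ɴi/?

[xɔ̃ɴi]

The data show regressive nasality assimilation (vowel nasalisation): /u/ → [ũ] before /ɲ/; /u/ → [ũ] before /m/; /o/ → [õ] before /ŋ/ — a vowel is nasalised by an immediately following nasal consonant.
The vowel /ɔ/ is adjacent to the following nasal /ɴ/, so it acquires [+nasal] and surfaces as [ɔ̃].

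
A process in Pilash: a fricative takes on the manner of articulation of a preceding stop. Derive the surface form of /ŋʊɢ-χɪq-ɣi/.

The rule targets /χ/ (voiceless uvular fricative), which sits after the trigger /ɢ/ (stop).
The voiceless uvular stop is [q], so /χ/ → [q].
The same rule applies at the second boundary: /ɣ/ → [g] next to /q/.

[ŋʊɢqɪqgi]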